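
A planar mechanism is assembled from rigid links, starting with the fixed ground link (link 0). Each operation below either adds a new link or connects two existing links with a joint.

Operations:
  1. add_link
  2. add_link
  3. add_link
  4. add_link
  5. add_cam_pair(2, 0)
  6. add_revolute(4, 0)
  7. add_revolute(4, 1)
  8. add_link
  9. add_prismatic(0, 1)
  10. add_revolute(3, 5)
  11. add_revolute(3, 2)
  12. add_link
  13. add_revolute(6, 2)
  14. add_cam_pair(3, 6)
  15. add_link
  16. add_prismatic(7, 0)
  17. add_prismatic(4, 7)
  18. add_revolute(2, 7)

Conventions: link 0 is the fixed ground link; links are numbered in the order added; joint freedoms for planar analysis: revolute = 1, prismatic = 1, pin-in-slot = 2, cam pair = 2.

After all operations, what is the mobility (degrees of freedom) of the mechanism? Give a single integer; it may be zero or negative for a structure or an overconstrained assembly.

link 0 = ground. State L|J1|J2 = 1|0|0
+link1  2|0|0
+link2  3|0|0
+link3  4|0|0
+link4  5|0|0
C(2,0) f=2→J2  5|0|1
R(4,0) f=1→J1  5|1|1
R(4,1) f=1→J1  5|2|1
+link5  6|2|1
P(0,1) f=1→J1  6|3|1
R(3,5) f=1→J1  6|4|1
R(3,2) f=1→J1  6|5|1
+link6  7|5|1
R(6,2) f=1→J1  7|6|1
C(3,6) f=2→J2  7|6|2
+link7  8|6|2
P(7,0) f=1→J1  8|7|2
P(4,7) f=1→J1  8|8|2
R(2,7) f=1→J1  8|9|2
M = 3(8−1)−2·9−2 = 21−18−2 = 1

M = 1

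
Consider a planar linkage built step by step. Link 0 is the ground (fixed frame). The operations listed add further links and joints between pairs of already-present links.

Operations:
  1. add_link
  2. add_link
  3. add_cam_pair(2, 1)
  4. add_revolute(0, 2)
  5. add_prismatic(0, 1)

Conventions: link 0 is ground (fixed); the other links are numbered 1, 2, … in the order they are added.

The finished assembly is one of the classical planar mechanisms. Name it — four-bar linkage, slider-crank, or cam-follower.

links: 3 (incl. ground); joints: 1 revolute, 1 prismatic, 1 higher (cam) pair, forming one closed loop
3 links, revolute + prismatic + higher pair in one loop → cam-follower

cam-follower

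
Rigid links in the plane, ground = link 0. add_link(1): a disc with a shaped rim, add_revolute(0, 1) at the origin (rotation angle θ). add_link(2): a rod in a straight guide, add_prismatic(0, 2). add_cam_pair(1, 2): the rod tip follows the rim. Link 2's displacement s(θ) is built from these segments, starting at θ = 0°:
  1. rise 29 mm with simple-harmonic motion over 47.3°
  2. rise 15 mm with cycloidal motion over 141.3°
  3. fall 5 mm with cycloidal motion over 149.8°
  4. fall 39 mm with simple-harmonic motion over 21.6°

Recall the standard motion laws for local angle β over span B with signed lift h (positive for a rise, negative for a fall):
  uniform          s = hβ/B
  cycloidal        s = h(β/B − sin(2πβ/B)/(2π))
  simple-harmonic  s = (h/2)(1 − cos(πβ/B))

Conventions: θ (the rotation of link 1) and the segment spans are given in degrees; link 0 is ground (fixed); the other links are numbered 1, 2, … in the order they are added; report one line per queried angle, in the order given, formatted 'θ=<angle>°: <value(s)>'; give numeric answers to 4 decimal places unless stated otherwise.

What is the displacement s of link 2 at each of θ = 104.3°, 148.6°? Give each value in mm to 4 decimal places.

segment 1 (0° to 47.3°, simple-harmonic, h = 29) is passed completely: s = 0.0000 + (29) = 29.0000
θ = 104.3° falls in segment 2 (47.3° to 188.6°, cycloidal, h = 15): β = 104.3 − 47.3 = 57°, B = 141.3°; Δs = 15·(0.4034 − sin(2π·0.4034)/(2π)) = 4.6893; s = 29.0000 + 4.6893 = 33.6893
θ = 148.6° falls in segment 2 (47.3° to 188.6°, cycloidal, h = 15): β = 148.6 − 47.3 = 101.3°, B = 141.3°; Δs = 15·(0.7169 − sin(2π·0.7169)/(2π)) = 13.0896; s = 29.0000 + 13.0896 = 42.0896

θ=104.3°: 33.6893
θ=148.6°: 42.0896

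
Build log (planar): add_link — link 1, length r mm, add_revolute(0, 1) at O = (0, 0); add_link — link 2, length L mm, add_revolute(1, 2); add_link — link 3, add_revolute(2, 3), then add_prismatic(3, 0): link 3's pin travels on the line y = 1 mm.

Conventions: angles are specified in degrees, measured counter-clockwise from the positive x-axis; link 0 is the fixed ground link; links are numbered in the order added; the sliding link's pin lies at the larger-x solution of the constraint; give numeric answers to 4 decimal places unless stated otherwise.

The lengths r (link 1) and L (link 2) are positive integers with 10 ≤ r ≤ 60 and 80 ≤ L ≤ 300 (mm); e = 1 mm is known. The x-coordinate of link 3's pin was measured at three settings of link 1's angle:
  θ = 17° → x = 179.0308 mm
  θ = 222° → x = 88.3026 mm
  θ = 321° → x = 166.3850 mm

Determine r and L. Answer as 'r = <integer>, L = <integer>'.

constraint per measurement: (x − r cos θ)² + (r sin θ − e)² = L²
subtracting the θ₁ and θ₂ equations cancels the r² and L² terms:
r = (x₁² − x₂²) / (2[(x₁cos θ₁ + e sin θ₁) − (x₂cos θ₂ + e sin θ₂)]) = 51.0000 → r = 51
L² = (x₁ − r cos θ₁)² + (r sin θ₁ − e)² = 17160.9889 → L = 131.0000 → L = 131
check at θ₃=321°: x = 166.3850 (printed 166.3850) ✓

r = 51, L = 131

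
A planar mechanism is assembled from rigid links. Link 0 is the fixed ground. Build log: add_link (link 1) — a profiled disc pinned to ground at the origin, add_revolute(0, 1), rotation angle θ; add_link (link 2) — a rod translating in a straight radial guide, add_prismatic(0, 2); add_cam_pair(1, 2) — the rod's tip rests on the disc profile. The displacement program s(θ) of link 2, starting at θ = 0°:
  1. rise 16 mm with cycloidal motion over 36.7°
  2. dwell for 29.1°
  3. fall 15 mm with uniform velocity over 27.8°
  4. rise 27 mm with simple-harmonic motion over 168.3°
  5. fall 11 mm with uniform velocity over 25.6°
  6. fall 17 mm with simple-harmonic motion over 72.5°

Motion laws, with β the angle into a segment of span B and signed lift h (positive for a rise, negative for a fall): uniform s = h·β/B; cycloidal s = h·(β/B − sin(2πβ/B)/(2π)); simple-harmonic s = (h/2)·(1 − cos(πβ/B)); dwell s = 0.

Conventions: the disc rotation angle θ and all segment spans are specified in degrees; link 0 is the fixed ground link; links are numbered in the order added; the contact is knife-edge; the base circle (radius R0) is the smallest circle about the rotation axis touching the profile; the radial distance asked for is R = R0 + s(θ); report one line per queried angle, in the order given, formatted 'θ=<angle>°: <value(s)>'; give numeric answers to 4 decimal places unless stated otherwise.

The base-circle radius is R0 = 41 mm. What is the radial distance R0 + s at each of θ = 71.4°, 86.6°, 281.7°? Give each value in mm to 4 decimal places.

seg 1 [0°–36.7°] cycloidal, h=16: full span → s += 16 → s = 16.0000
seg 2 [36.7°–65.8°] dwell: s stays 16.0000
seg 3 [65.8°–93.6°] uniform, h=-15: θ=71.4° here. β=5.6, B=27.8. -15·5.6/27.8 = -3.0216 → s = 12.9784
seg 3 [65.8°–93.6°] uniform, h=-15: θ=86.6° here. β=20.8, B=27.8. -15·20.8/27.8 = -11.2230 → s = 4.7770
seg 3 [65.8°–93.6°] uniform, h=-15: full span → s += -15 → s = 1.0000
seg 4 [93.6°–261.9°] simple-harmonic, h=27: full span → s += 27 → s = 28.0000
seg 5 [261.9°–287.5°] uniform, h=-11: θ=281.7° here. β=19.8, B=25.6. -11·19.8/25.6 = -8.5078 → s = 19.4922
θ=71.4°: R = R0 + s = 41 + 12.9784 = 53.9784
θ=86.6°: R = R0 + s = 41 + 4.7770 = 45.7770
θ=281.7°: R = R0 + s = 41 + 19.4922 = 60.4922

θ=71.4°: 53.9784
θ=86.6°: 45.7770
θ=281.7°: 60.4922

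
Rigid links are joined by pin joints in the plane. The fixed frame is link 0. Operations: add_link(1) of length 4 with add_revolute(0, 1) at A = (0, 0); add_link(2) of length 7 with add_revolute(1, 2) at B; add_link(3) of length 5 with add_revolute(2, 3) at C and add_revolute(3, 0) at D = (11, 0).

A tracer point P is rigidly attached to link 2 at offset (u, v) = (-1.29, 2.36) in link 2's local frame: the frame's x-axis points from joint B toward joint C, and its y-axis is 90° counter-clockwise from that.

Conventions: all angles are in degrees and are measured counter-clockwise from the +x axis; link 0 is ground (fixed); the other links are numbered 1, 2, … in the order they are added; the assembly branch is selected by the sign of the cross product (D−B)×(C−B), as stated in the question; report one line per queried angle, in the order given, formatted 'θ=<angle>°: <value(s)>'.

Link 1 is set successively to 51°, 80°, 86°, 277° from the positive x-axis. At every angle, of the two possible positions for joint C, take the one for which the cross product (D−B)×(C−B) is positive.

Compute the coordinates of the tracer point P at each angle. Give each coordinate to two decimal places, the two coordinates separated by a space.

A=(0,0), D=(11.00,0)
θ=51°: B = A + 4.00·(cos51°, sin51°) = (2.5173, 3.1086)
θ=51°: |BD| = 9.0344
θ=51°: circle(B,7.00) ∩ circle(D,5.00): a=5.8454, h=3.8511
θ=51°:   candidates: C₊=(9.3309,4.7132) cross=34.792; C₋=(6.6807,-2.5187) cross=-34.792
θ=51°:   branch + wants cross > 0 → take C=(9.3309,4.7132) (cross=34.792)
θ=51°: ex = (C−B)/|BC| = (0.9734,0.2292); ey = (-0.2292,0.9734)
θ=51°: P = B + -1.29·ex + 2.36·ey = (0.7207,5.1100)
θ=80°: B = A + 4.00·(cos80°, sin80°) = (0.6946, 3.9392)
θ=80°: |BD| = 11.0326
θ=80°: circle(B,7.00) ∩ circle(D,5.00): a=6.6040, h=2.3210
θ=80°:   candidates: C₊=(7.6920,3.7493) cross=25.607; C₋=(6.0346,-0.5868) cross=-25.607
θ=80°:   branch + wants cross > 0 → take C=(7.6920,3.7493) (cross=25.607)
θ=80°: ex = (C−B)/|BC| = (0.9996,-0.0271); ey = (0.0271,0.9996)
θ=80°: P = B + -1.29·ex + 2.36·ey = (-0.5309,6.3334)
θ=86°: B = A + 4.00·(cos86°, sin86°) = (0.2790, 3.9903)
θ=86°: |BD| = 11.4395
θ=86°: circle(B,7.00) ∩ circle(D,5.00): a=6.7687, h=1.7844
θ=86°:   candidates: C₊=(7.2451,3.3016) cross=20.413; C₋=(6.0002,-0.0431) cross=-20.413
θ=86°:   branch + wants cross > 0 → take C=(7.2451,3.3016) (cross=20.413)
θ=86°: ex = (C−B)/|BC| = (0.9951,-0.0984); ey = (0.0984,0.9951)
θ=86°: P = B + -1.29·ex + 2.36·ey = (-0.7725,6.4657)
θ=277°: B = A + 4.00·(cos277°, sin277°) = (0.4875, -3.9702)
θ=277°: |BD| = 11.2372
θ=277°: circle(B,7.00) ∩ circle(D,5.00): a=6.6865, h=2.0714
θ=277°:   candidates: C₊=(6.0109,0.3300) cross=23.277; C₋=(7.4746,-3.5456) cross=-23.277
θ=277°:   branch + wants cross > 0 → take C=(6.0109,0.3300) (cross=23.277)
θ=277°: ex = (C−B)/|BC| = (0.7891,0.6143); ey = (-0.6143,0.7891)
θ=277°: P = B + -1.29·ex + 2.36·ey = (-1.9802,-2.9005)

θ=51°: 0.72 5.11
θ=80°: -0.53 6.33
θ=86°: -0.77 6.47
θ=277°: -1.98 -2.90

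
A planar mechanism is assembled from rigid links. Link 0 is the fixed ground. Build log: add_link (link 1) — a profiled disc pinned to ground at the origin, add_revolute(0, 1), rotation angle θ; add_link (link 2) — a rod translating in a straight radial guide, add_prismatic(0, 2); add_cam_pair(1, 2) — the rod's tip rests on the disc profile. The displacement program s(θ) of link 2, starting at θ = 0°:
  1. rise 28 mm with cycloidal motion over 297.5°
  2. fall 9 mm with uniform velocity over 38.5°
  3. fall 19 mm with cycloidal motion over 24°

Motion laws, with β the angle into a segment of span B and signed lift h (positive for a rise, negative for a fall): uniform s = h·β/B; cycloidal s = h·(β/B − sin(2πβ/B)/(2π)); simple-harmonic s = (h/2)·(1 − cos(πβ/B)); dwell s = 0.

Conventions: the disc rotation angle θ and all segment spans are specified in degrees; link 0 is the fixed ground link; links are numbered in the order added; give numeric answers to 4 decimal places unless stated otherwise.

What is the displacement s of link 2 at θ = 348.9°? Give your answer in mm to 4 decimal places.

seg 1 [0°–297.5°] cycloidal, h=28: full span → s += 28 → s = 28.0000
seg 2 [297.5°–336°] uniform, h=-9: full span → s += -9 → s = 19.0000
seg 3 [336°–360°] cycloidal, h=-19: θ=348.9° here. β=12.9, B=24. -19·(0.5375 − sin(2π·0.5375)/(2π)) = -10.9184 → s = 8.0816

8.0816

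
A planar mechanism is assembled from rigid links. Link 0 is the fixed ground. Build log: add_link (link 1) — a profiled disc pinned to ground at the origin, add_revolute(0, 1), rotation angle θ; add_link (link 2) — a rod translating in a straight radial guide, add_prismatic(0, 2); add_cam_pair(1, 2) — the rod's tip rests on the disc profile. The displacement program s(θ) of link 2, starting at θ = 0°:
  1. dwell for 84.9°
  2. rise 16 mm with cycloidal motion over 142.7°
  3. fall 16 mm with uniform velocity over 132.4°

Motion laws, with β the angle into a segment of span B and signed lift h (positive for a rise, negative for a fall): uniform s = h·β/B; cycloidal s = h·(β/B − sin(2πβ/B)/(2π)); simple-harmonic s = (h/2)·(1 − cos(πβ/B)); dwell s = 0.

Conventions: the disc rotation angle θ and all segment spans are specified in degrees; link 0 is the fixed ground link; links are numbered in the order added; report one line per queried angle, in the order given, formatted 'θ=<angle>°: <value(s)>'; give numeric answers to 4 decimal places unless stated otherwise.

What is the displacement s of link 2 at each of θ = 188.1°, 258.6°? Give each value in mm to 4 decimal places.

seg 1 [0°–84.9°] dwell: s stays 0.0000
seg 2 [84.9°–227.6°] cycloidal, h=16: θ=188.1° here. β=103.2, B=142.7. 16·(0.7232 − sin(2π·0.7232)/(2π)) = 14.0816 → s = 14.0816
seg 2 [84.9°–227.6°] cycloidal, h=16: full span → s += 16 → s = 16.0000
seg 3 [227.6°–360°] uniform, h=-16: θ=258.6° here. β=31, B=132.4. -16·31/132.4 = -3.7462 → s = 12.2538

θ=188.1°: 14.0816
θ=258.6°: 12.2538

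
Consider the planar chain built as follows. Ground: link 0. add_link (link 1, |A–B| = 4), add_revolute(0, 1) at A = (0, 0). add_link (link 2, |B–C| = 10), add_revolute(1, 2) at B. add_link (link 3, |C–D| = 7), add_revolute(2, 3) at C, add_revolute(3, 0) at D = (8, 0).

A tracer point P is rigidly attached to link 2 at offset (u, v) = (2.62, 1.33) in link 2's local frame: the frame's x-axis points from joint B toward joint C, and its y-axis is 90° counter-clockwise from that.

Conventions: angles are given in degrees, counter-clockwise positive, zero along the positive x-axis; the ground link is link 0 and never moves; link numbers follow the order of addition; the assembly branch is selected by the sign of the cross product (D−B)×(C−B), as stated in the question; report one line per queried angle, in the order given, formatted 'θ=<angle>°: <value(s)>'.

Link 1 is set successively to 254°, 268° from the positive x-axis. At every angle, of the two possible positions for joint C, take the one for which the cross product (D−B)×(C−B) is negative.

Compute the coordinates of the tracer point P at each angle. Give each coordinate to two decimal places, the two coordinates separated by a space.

A=(0,0), D=(8.00,0)
θ=254°: B = A + 4.00·(cos254°, sin254°) = (-1.1025, -3.8450)
θ=254°: |BD| = 9.8813
θ=254°: circle(B,10.00) ∩ circle(D,7.00): a=7.5213, h=6.5902
θ=254°:   candidates: C₊=(3.2616,5.1524) cross=65.120; C₋=(8.3903,-6.9891) cross=-65.120
θ=254°:   branch - wants cross < 0 → take C=(8.3903,-6.9891) (cross=-65.120)
θ=254°: ex = (C−B)/|BC| = (0.9493,-0.3144); ey = (0.3144,0.9493)
θ=254°: P = B + 2.62·ex + 1.33·ey = (1.8027,-3.4062)
θ=268°: B = A + 4.00·(cos268°, sin268°) = (-0.1396, -3.9976)
θ=268°: |BD| = 9.0683
θ=268°: circle(B,10.00) ∩ circle(D,7.00): a=7.3461, h=6.7849
θ=268°:   candidates: C₊=(3.4633,5.3309) cross=61.527; C₋=(9.4452,-6.8492) cross=-61.527
θ=268°:   branch - wants cross < 0 → take C=(9.4452,-6.8492) (cross=-61.527)
θ=268°: ex = (C−B)/|BC| = (0.9585,-0.2852); ey = (0.2852,0.9585)
θ=268°: P = B + 2.62·ex + 1.33·ey = (2.7509,-3.4699)

θ=254°: 1.80 -3.41
θ=268°: 2.75 -3.47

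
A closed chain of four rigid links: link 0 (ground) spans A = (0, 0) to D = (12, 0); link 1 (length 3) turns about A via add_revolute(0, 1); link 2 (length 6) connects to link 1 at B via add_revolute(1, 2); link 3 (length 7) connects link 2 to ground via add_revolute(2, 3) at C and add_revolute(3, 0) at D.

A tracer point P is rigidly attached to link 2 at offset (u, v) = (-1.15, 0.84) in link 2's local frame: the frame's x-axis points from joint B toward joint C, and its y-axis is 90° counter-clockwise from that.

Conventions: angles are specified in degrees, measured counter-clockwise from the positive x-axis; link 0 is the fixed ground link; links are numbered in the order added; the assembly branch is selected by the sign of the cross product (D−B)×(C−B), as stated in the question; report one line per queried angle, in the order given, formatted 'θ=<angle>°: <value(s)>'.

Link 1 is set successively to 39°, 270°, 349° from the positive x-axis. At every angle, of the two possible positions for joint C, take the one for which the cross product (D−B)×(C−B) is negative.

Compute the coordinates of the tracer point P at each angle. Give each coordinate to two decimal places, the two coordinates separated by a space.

A=(0,0), D=(12.00,0)
θ=39°: B = A + 3.00·(cos39°, sin39°) = (2.3314, 1.8880)
θ=39°: |BD| = 9.8512
θ=39°: circle(B,6.00) ∩ circle(D,7.00): a=4.2658, h=4.2194
θ=39°:   candidates: C₊=(7.3268,5.2116) cross=41.566; C₋=(5.7095,-3.0707) cross=-41.566
θ=39°:   branch - wants cross < 0 → take C=(5.7095,-3.0707) (cross=-41.566)
θ=39°: ex = (C−B)/|BC| = (0.5630,-0.8265); ey = (0.8265,0.5630)
θ=39°: P = B + -1.15·ex + 0.84·ey = (2.3782,3.3113)
θ=270°: B = A + 3.00·(cos270°, sin270°) = (-0.0000, -3.0000)
θ=270°: |BD| = 12.3693
θ=270°: circle(B,6.00) ∩ circle(D,7.00): a=5.6592, h=1.9935
θ=270°:   candidates: C₊=(5.0067,0.3065) cross=24.658; C₋=(5.9737,-3.5614) cross=-24.658
θ=270°:   branch - wants cross < 0 → take C=(5.9737,-3.5614) (cross=-24.658)
θ=270°: ex = (C−B)/|BC| = (0.9956,-0.0936); ey = (0.0936,0.9956)
θ=270°: P = B + -1.15·ex + 0.84·ey = (-1.0664,-2.0561)
θ=349°: B = A + 3.00·(cos349°, sin349°) = (2.9449, -0.5724)
θ=349°: |BD| = 9.0732
θ=349°: circle(B,6.00) ∩ circle(D,7.00): a=3.8202, h=4.6267
θ=349°:   candidates: C₊=(6.4656,4.2860) cross=41.979; C₋=(7.0494,-4.9489) cross=-41.979
θ=349°:   branch - wants cross < 0 → take C=(7.0494,-4.9489) (cross=-41.979)
θ=349°: ex = (C−B)/|BC| = (0.6841,-0.7294); ey = (0.7294,0.6841)
θ=349°: P = B + -1.15·ex + 0.84·ey = (2.7709,0.8410)

θ=39°: 2.38 3.31
θ=270°: -1.07 -2.06
θ=349°: 2.77 0.84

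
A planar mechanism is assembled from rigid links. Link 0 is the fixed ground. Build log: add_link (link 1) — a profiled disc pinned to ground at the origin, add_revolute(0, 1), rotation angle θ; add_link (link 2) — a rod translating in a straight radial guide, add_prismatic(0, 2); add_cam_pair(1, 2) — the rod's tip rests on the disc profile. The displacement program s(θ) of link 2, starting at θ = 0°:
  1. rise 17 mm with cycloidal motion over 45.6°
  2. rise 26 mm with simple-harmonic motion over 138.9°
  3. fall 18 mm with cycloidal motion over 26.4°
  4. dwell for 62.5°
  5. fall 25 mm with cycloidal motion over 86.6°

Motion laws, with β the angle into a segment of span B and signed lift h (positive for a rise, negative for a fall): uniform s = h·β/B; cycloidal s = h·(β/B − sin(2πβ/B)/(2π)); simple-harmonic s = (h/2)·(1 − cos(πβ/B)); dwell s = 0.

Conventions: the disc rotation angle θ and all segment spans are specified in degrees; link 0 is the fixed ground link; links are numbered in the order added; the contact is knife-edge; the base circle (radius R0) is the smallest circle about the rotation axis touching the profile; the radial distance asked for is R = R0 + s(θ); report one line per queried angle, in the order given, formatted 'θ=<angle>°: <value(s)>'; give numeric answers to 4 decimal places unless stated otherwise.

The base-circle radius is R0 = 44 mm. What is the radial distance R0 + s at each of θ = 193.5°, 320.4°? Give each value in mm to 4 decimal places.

seg 1 [0°–45.6°] cycloidal, h=17: full span → s += 17 → s = 17.0000
seg 2 [45.6°–184.5°] simple-harmonic, h=26: full span → s += 26 → s = 43.0000
seg 3 [184.5°–210.9°] cycloidal, h=-18: θ=193.5° here. β=9, B=26.4. -18·(0.3409 − sin(2π·0.3409)/(2π)) = -3.7263 → s = 39.2737
seg 3 [184.5°–210.9°] cycloidal, h=-18: full span → s += -18 → s = 25.0000
seg 4 [210.9°–273.4°] dwell: s stays 25.0000
seg 5 [273.4°–360°] cycloidal, h=-25: θ=320.4° here. β=47, B=86.6. -25·(0.5427 − sin(2π·0.5427)/(2π)) = -14.6235 → s = 10.3765
θ=193.5°: R = R0 + s = 44 + 39.2737 = 83.2737
θ=320.4°: R = R0 + s = 44 + 10.3765 = 54.3765

θ=193.5°: 83.2737
θ=320.4°: 54.3765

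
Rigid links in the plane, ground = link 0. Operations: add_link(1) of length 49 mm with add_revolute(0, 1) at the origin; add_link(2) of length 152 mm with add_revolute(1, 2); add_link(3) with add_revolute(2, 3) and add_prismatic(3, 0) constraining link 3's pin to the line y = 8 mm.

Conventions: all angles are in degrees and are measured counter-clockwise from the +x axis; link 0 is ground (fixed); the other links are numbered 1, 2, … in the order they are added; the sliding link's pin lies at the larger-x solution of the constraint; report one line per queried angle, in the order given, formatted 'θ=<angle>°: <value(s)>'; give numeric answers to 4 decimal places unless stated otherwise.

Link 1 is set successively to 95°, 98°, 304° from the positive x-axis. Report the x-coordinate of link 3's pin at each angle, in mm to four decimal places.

geometry: r = 49 mm, L = 152 mm, e = 8 mm
θ=95°: crank pin P = (r cos θ, r sin θ) = (-4.270631, 48.813540)
θ=95°: h = r sin θ − e = 48.813540 − 8 = 40.813540
θ=95°: x = r cos θ + √(L² − h²) = -4.270631 + 146.418083 = 142.147451
θ=98°: crank pin P = (r cos θ, r sin θ) = (-6.819482, 48.523135)
θ=98°: h = r sin θ − e = 48.523135 − 8 = 40.523135
θ=98°: x = r cos θ + √(L² − h²) = -6.819482 + 146.498722 = 139.679240
θ=304°: crank pin P = (r cos θ, r sin θ) = (27.400452, -40.622841)
θ=304°: h = r sin θ − e = -40.622841 − 8 = -48.622841
θ=304°: x = r cos θ + √(L² − h²) = 27.400452 + 144.013261 = 171.413713

θ=95°: 142.1475
θ=98°: 139.6792
θ=304°: 171.4137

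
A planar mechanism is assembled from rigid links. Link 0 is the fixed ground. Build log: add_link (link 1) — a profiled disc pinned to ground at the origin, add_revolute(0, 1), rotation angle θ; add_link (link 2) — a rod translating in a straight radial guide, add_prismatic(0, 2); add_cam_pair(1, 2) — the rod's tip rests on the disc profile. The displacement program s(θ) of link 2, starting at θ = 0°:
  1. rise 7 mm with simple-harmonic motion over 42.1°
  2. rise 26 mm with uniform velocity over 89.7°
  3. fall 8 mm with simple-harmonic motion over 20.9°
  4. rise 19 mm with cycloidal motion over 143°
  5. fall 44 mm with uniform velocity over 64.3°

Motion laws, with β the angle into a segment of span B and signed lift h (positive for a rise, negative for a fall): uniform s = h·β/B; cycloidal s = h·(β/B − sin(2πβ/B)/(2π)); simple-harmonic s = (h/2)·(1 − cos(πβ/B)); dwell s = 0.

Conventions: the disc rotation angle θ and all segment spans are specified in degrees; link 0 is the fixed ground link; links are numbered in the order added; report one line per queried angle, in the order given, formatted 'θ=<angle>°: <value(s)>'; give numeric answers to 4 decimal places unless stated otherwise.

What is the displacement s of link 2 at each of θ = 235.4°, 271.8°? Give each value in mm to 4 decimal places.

seg 1 [0°–42.1°] simple-harmonic, h=7: full span → s += 7 → s = 7.0000
seg 2 [42.1°–131.8°] uniform, h=26: full span → s += 26 → s = 33.0000
seg 3 [131.8°–152.7°] simple-harmonic, h=-8: full span → s += -8 → s = 25.0000
seg 4 [152.7°–295.7°] cycloidal, h=19: θ=235.4° here. β=82.7, B=143. 19·(0.5783 − sin(2π·0.5783)/(2π)) = 12.4169 → s = 37.4169
seg 4 [152.7°–295.7°] cycloidal, h=19: θ=271.8° here. β=119.1, B=143. 19·(0.8329 − sin(2π·0.8329)/(2π)) = 18.4477 → s = 43.4477

θ=235.4°: 37.4169
θ=271.8°: 43.4477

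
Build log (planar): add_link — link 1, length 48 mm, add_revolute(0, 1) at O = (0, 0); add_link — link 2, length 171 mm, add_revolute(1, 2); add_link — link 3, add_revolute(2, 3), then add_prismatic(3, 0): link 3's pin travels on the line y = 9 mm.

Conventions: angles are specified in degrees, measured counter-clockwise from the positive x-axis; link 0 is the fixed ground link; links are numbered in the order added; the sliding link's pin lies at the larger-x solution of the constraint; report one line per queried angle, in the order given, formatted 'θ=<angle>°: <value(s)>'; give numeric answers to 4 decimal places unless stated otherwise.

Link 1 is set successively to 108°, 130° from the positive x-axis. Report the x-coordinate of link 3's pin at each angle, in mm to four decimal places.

geometry: r = 48 mm, L = 171 mm, e = 9 mm
θ=108°: crank pin P = (r cos θ, r sin θ) = (-14.832816, 45.650713)
θ=108°: h = r sin θ − e = 45.650713 − 9 = 36.650713
θ=108°: x = r cos θ + √(L² − h²) = -14.832816 + 167.026121 = 152.193306
θ=130°: crank pin P = (r cos θ, r sin θ) = (-30.853805, 36.770133)
θ=130°: h = r sin θ − e = 36.770133 − 9 = 27.770133
θ=130°: x = r cos θ + √(L² − h²) = -30.853805 + 168.730020 = 137.876215

θ=108°: 152.1933
θ=130°: 137.8762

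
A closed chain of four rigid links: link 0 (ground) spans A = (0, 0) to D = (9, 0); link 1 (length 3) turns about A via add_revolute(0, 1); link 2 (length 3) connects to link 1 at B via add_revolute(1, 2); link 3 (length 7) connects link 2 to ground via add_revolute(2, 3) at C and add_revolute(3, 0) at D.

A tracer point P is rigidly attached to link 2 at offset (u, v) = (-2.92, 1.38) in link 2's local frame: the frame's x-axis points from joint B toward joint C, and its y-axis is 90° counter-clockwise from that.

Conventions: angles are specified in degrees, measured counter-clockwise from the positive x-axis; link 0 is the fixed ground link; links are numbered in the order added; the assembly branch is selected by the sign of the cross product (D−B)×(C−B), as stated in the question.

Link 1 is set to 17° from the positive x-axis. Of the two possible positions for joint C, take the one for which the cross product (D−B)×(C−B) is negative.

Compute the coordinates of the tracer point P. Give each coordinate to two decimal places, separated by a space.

A=(0,0), D=(9.00,0)
B = A + 3.00·(cos17°, sin17°) = (2.8689, 0.8771)
|BD| = 6.1935
circle(B,3.00) ∩ circle(D,7.00): a=-0.1324, h=2.9971
  candidates: C₊=(3.1623,3.8627) cross=18.562; C₋=(2.3134,-2.0710) cross=-18.562
  branch - wants cross < 0 → take C=(2.3134,-2.0710) (cross=-18.562)
ex = (C−B)/|BC| = (-0.1852,-0.9827); ey = (0.9827,-0.1852)
P = B + -2.92·ex + 1.38·ey = (4.7658,3.4911)

4.77 3.49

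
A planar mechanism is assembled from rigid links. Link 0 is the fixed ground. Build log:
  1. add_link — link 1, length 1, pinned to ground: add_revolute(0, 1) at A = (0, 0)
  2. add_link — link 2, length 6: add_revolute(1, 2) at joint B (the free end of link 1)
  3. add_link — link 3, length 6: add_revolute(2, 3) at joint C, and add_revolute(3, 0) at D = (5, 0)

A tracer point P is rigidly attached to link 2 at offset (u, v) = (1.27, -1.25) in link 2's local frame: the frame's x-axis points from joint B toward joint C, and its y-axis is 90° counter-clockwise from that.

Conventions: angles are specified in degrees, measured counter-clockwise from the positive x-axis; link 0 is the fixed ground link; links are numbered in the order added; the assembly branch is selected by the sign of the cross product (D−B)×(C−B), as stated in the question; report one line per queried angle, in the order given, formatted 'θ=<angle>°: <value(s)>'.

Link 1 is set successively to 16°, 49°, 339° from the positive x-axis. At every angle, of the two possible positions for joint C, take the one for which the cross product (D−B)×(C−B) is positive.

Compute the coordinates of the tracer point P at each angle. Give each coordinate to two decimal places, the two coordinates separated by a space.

A=(0,0), D=(5.00,0)
θ=16°: B = A + 1.00·(cos16°, sin16°) = (0.9613, 0.2756)
θ=16°: |BD| = 4.0481
θ=16°: circle(B,6.00) ∩ circle(D,6.00): a=2.0241, h=5.6483
θ=16°:   candidates: C₊=(3.3652,5.7730) cross=22.865; C₋=(2.5960,-5.4974) cross=-22.865
θ=16°:   branch + wants cross > 0 → take C=(3.3652,5.7730) (cross=22.865)
θ=16°: ex = (C−B)/|BC| = (0.4007,0.9162); ey = (-0.9162,0.4007)
θ=16°: P = B + 1.27·ex + -1.25·ey = (2.6154,0.9384)
θ=49°: B = A + 1.00·(cos49°, sin49°) = (0.6561, 0.7547)
θ=49°: |BD| = 4.4090
θ=49°: circle(B,6.00) ∩ circle(D,6.00): a=2.2045, h=5.5803
θ=49°:   candidates: C₊=(3.7832,5.8753) cross=24.604; C₋=(1.8728,-5.1206) cross=-24.604
θ=49°:   branch + wants cross > 0 → take C=(3.7832,5.8753) (cross=24.604)
θ=49°: ex = (C−B)/|BC| = (0.5212,0.8534); ey = (-0.8534,0.5212)
θ=49°: P = B + 1.27·ex + -1.25·ey = (2.3848,1.1871)
θ=339°: B = A + 1.00·(cos339°, sin339°) = (0.9336, -0.3584)
θ=339°: |BD| = 4.0822
θ=339°: circle(B,6.00) ∩ circle(D,6.00): a=2.0411, h=5.6422
θ=339°:   candidates: C₊=(2.4715,5.4412) cross=23.032; C₋=(3.4621,-5.7996) cross=-23.032
θ=339°:   branch + wants cross > 0 → take C=(2.4715,5.4412) (cross=23.032)
θ=339°: ex = (C−B)/|BC| = (0.2563,0.9666); ey = (-0.9666,0.2563)
θ=339°: P = B + 1.27·ex + -1.25·ey = (2.4673,0.5488)

θ=16°: 2.62 0.94
θ=49°: 2.38 1.19
θ=339°: 2.47 0.55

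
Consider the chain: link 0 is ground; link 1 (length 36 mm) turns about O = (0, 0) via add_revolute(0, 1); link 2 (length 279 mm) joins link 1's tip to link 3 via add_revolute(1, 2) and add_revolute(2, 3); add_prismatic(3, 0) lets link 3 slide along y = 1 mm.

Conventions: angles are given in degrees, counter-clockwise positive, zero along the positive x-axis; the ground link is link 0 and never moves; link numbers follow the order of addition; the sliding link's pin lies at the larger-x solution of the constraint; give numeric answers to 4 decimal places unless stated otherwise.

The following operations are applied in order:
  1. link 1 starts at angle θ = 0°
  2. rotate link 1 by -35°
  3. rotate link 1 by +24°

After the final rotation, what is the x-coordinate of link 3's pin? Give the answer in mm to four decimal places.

geometry: r = 36 mm, L = 279 mm, e = 1 mm; θ starts at 0°
rotate link 1 by -35°: θ ← 0° -35° = -35°
rotate link 1 by +24°: θ ← -35° +24° = -11°
crank pin P = (r cos θ, r sin θ) = (35.338579, -6.869124)
h = r sin θ − e = -6.869124 − 1 = -7.869124
x = r cos θ + √(L² − h²) = 35.338579 + 278.889005 = 314.227583

314.2276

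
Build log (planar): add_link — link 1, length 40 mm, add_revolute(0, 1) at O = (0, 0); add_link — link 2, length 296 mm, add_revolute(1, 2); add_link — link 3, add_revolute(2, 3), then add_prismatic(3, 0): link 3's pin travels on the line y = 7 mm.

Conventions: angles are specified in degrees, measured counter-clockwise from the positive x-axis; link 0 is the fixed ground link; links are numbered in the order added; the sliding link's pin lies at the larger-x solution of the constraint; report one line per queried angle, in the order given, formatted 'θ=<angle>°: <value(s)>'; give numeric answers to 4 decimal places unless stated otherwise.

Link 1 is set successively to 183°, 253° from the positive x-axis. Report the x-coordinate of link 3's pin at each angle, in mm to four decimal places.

geometry: r = 40 mm, L = 296 mm, e = 7 mm
θ=183°: crank pin P = (r cos θ, r sin θ) = (-39.945181, -2.093438)
θ=183°: h = r sin θ − e = -2.093438 − 7 = -9.093438
θ=183°: x = r cos θ + √(L² − h²) = -39.945181 + 295.860287 = 255.915106
θ=253°: crank pin P = (r cos θ, r sin θ) = (-11.694868, -38.252190)
θ=253°: h = r sin θ − e = -38.252190 − 7 = -45.252190
θ=253°: x = r cos θ + √(L² − h²) = -11.694868 + 292.520494 = 280.825626

θ=183°: 255.9151
θ=253°: 280.8256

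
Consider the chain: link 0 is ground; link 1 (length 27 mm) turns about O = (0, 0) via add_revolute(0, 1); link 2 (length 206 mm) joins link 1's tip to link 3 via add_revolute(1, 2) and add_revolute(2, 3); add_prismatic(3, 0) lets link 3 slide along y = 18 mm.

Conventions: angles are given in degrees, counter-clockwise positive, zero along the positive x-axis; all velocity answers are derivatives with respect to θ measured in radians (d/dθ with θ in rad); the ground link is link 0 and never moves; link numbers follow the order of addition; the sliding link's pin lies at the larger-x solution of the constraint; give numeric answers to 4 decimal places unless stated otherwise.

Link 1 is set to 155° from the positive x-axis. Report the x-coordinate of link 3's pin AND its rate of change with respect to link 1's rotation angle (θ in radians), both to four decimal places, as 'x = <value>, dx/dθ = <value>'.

geometry: r = 27 mm, L = 206 mm, e = 18 mm
crank pin P = (r cos θ, r sin θ) = (-24.470310, 11.410693)
h = r sin θ − e = 11.410693 − 18 = -6.589307
x = r cos θ + √(L² − h²) = -24.470310 + 205.894587 = 181.424277
dx/dθ = −r sin θ − h·r cos θ/√(L² − h²) (θ in radians; h = -6.589307) = -12.193824

x = 181.4243, dx/dθ = -12.1938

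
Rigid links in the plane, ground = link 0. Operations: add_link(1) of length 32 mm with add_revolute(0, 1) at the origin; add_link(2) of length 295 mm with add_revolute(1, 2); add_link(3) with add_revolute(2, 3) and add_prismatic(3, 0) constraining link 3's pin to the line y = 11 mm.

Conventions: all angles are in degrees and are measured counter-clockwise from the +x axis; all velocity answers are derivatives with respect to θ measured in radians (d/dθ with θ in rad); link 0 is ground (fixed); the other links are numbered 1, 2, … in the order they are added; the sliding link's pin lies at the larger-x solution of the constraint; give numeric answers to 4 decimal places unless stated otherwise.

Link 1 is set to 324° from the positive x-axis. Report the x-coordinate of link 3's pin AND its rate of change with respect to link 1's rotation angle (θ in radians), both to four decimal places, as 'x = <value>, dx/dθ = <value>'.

geometry: r = 32 mm, L = 295 mm, e = 11 mm
crank pin P = (r cos θ, r sin θ) = (25.888544, -18.809128)
h = r sin θ − e = -18.809128 − 11 = -29.809128
x = r cos θ + √(L² − h²) = 25.888544 + 293.490061 = 319.378605
dx/dθ = −r sin θ − h·r cos θ/√(L² − h²) (θ in radians; h = -29.809128) = 21.438569

x = 319.3786, dx/dθ = 21.4386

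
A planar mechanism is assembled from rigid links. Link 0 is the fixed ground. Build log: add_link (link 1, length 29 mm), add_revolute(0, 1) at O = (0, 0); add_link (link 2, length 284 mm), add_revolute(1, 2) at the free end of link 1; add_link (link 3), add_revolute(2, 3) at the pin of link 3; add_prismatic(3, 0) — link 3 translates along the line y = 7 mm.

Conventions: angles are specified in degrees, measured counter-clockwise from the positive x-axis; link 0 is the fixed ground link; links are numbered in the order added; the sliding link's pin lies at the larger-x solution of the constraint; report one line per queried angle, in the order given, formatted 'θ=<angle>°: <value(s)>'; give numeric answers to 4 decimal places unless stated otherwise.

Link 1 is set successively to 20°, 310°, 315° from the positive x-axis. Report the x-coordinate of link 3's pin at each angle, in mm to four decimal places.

geometry: r = 29 mm, L = 284 mm, e = 7 mm
θ=20°: crank pin P = (r cos θ, r sin θ) = (27.251086, 9.918584)
θ=20°: h = r sin θ − e = 9.918584 − 7 = 2.918584
θ=20°: x = r cos θ + √(L² − h²) = 27.251086 + 283.985003 = 311.236089
θ=310°: crank pin P = (r cos θ, r sin θ) = (18.640841, -22.215289)
θ=310°: h = r sin θ − e = -22.215289 − 7 = -29.215289
θ=310°: x = r cos θ + √(L² − h²) = 18.640841 + 282.493304 = 301.134145
θ=315°: crank pin P = (r cos θ, r sin θ) = (20.506097, -20.506097)
θ=315°: h = r sin θ − e = -20.506097 − 7 = -27.506097
θ=315°: x = r cos θ + √(L² − h²) = 20.506097 + 282.664845 = 303.170942

θ=20°: 311.2361
θ=310°: 301.1341
θ=315°: 303.1709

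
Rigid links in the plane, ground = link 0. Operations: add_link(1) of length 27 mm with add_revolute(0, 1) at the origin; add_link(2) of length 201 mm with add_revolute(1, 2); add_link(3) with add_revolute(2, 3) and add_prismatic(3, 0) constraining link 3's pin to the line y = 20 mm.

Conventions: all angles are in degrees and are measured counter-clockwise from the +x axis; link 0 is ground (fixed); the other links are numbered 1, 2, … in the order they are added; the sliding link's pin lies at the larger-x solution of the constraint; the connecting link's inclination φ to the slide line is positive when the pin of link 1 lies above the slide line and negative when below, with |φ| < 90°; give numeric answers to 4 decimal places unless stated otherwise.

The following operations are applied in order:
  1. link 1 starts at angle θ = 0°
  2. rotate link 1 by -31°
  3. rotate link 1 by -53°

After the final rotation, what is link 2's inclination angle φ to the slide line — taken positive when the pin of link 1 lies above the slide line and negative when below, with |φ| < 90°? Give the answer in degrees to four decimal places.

geometry: r = 27 mm, L = 201 mm, e = 20 mm; θ starts at 0°
rotate link 1 by -31°: θ ← 0° -31° = -31°
rotate link 1 by -53°: θ ← -31° -53° = -84°
h = r sin θ − e = -26.852091 − 20 = -46.852091
sin φ = h / L = -46.852091 / 201 = -0.23309498
φ = arcsin(-0.23309498) = -13.479355°

-13.4794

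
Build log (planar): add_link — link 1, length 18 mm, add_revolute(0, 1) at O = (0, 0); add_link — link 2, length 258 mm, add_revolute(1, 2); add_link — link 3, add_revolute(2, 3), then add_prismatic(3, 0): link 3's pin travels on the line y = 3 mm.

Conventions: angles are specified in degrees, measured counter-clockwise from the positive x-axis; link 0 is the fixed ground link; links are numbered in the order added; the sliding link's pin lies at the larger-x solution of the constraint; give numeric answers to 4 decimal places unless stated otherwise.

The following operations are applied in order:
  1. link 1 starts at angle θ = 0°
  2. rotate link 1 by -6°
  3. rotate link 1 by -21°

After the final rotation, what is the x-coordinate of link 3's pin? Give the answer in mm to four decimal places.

geometry: r = 18 mm, L = 258 mm, e = 3 mm; θ starts at 0°
rotate link 1 by -6°: θ ← 0° -6° = -6°
rotate link 1 by -21°: θ ← -6° -21° = -27°
crank pin P = (r cos θ, r sin θ) = (16.038117, -8.171829)
h = r sin θ − e = -8.171829 − 3 = -11.171829
x = r cos θ + √(L² − h²) = 16.038117 + 257.758007 = 273.796125

273.7961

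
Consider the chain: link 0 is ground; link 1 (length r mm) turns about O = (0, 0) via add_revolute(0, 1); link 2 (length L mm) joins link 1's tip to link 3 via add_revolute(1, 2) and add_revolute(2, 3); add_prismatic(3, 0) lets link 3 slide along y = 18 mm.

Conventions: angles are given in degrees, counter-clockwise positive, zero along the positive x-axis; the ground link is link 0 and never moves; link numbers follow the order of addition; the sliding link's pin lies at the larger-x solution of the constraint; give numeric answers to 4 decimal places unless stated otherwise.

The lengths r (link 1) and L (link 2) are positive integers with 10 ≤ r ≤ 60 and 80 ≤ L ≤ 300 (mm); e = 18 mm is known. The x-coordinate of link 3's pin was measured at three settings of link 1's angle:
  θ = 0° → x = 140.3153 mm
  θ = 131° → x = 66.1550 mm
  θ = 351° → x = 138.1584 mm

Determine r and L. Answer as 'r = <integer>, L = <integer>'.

constraint per measurement: (x − r cos θ)² + (r sin θ − e)² = L²
subtracting the θ₁ and θ₂ equations cancels the r² and L² terms:
r = (x₁² − x₂²) / (2[(x₁cos θ₁ + e sin θ₁) − (x₂cos θ₂ + e sin θ₂)]) = 45.0000 → r = 45
L² = (x₁ − r cos θ₁)² + (r sin θ₁ − e)² = 9409.0064 → L = 97.0000 → L = 97
check at θ₃=351°: x = 138.1584 (printed 138.1584) ✓

r = 45, L = 97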